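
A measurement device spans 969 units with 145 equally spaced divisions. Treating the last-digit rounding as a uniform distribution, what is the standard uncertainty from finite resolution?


resolution = range / divisions
resolution = 969 / 145 = 6.6827586
u_res = resolution / (2*sqrt(3))
u_res = 6.6827586 / 3.4641016
u_res = 1.9291

1.9291


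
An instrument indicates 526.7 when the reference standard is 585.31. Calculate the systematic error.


Systematic error = measured - true
= 526.7 - 585.31
= -58.6100

-58.6100


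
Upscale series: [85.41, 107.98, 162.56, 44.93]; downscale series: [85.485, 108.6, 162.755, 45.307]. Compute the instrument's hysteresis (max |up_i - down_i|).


|85.41 - 85.485| = 0.0750
|107.98 - 108.6| = 0.6200
|162.56 - 162.755| = 0.1950
|44.93 - 45.307| = 0.3770
hysteresis = max(diffs) = 0.6200

0.6200


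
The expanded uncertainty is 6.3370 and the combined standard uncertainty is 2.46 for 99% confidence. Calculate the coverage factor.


k = U / uc
k = 6.3370 / 2.46
k = 2.576

2.576


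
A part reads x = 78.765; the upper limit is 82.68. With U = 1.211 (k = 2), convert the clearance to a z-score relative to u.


u = U / k = 1.211 / 2 = 0.6055
margin = |USL - x| = |82.68 - 78.765| = 3.915
z = margin / u = 3.915 / 0.6055
z = 6.4657

6.4657


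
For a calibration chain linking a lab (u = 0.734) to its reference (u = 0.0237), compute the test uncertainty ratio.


TUR = u_lab / u_ref
= 0.734 / 0.0237
= 30.9705

30.9705


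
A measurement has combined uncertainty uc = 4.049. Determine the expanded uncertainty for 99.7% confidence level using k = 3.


U = k * uc
U = 3 * 4.049
U = 12.1470

12.1470


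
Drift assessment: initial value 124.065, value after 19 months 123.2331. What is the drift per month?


rate = (v2 - v1) / months
= (123.2331 - 124.065) / 19
= -0.8319 / 19
= -0.0438

-0.0438


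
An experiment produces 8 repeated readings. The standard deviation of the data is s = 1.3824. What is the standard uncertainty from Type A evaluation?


u_A = s / sqrt(n)
u_A = 1.3824 / sqrt(8)
u_A = 1.3824 / 2.8284271
u_A = 0.4888

0.4888


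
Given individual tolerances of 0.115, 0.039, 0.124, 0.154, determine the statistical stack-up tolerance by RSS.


RSS = sqrt(0.115^2 + 0.039^2 + 0.124^2 + 0.154^2)
= sqrt(0.053838)
= 0.2320

0.2320


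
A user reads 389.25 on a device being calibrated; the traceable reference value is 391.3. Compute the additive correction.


Correction = standard - reading
= 391.3 - 389.25
= 2.0500

2.0500


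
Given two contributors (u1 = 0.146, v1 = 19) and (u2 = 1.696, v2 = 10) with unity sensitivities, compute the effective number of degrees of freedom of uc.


uc = sqrt(u1^2 + u2^2) = sqrt(0.146^2 + 1.696^2) = 1.7022726
v_eff = uc^4 / (u1^4/v1 + u2^4/v2)
= 1.7022726^4 / (0.146^4/19 + 1.696^4/10)
= 8.3968508 / 0.82740081
v_eff = 10.1485

10.1485


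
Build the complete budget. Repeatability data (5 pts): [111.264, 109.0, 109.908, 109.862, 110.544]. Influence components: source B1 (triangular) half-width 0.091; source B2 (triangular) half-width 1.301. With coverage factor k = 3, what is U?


mean = (111.264 + 109.0 + 109.908 + 109.862 + 110.544) / 5 = 110.1156
s = sqrt(sum((x - mean)^2)/(n-1)) = 0.84473712
u_A = s / sqrt(n) = 0.84473712 / sqrt(5) = 0.37777792
u_B1 = 0.091 / sqrt(6) = 0.037150594
u_B2 = 1.301 / sqrt(6) = 0.53113103
uc = sqrt(0.37777792^2 + 0.037150594^2 + 0.53113103^2) = 0.65283726
U = k * uc = 3 * 0.65283726
U = 1.9585

1.9585


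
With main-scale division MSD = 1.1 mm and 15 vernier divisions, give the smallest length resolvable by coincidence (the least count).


LC = MSD / n_div
= 1.1 / 15
= 0.0733

0.0733


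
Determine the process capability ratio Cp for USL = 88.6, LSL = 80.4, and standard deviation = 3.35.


Cp = (USL - LSL) / (6 * sigma)
= (88.6 - 80.4) / (6 * 3.35)
= 8.2000 / 20.1000
= 0.4080

0.4080


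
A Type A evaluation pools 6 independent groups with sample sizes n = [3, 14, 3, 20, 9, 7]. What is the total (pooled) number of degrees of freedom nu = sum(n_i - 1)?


nu = sum_i (n_i - 1)
nu = ((3 - 1) + (14 - 1) + (3 - 1) + (20 - 1) + (9 - 1) + (7 - 1))
nu = 2 + 13 + 2 + 19 + 8 + 6
nu = 50

50


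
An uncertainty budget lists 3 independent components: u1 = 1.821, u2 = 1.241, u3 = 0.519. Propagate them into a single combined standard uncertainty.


uc = sqrt(1.821^2 + 1.241^2 + 0.519^2)
uc = sqrt(5.125483)
uc = 2.2640

2.2640


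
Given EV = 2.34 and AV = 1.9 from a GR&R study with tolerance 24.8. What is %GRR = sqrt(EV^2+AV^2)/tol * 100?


GRR = sqrt(EV^2 + AV^2) = sqrt(2.34^2 + 1.9^2) = 3.0142329
%GRR = GRR / tol * 100 = 3.0142329 / 24.8 * 100
%GRR = 12.1542

12.1542


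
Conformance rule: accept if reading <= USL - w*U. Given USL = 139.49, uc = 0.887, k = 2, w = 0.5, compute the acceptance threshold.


U = k * uc = 2 * 0.887 = 1.774
guard band g = w * U = 0.5 * 1.774 = 0.887
AL = USL - g = 139.49 - 0.887
AL = 138.6030

138.6030


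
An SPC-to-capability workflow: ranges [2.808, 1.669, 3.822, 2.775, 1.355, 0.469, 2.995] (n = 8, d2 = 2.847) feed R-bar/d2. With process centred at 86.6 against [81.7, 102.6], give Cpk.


R_bar = (2.808 + 1.669 + 3.822 + 2.775 + 1.355 + 0.469 + 2.995) / 7 = 2.2704286
sigma = R_bar / d2 = 2.2704286 / 2.847 = 0.79748107
Cp = (USL - LSL)/(6*sigma) = (102.6 - 81.7)/(6*0.79748107) = 4.3679
Cpu = (102.6 - 86.6)/(3*0.79748107) = 6.6877
Cpl = (86.6 - 81.7)/(3*0.79748107) = 2.0481
Cpk = min(Cpu, Cpl) = 2.0481

2.0481


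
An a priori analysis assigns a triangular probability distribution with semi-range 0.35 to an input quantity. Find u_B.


u_B = half_width / sqrt(6)
u_B = 0.35 / 2.4494897
u_B = 0.1429

0.1429


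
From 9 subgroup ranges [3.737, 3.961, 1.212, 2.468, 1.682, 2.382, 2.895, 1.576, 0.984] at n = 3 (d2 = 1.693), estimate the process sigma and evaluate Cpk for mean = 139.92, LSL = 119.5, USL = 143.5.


R_bar = (3.737 + 3.961 + 1.212 + 2.468 + 1.682 + 2.382 + 2.895 + 1.576 + 0.984) / 9 = 2.3218889
sigma = R_bar / d2 = 2.3218889 / 1.693 = 1.3714642
Cp = (USL - LSL)/(6*sigma) = (143.5 - 119.5)/(6*1.3714642) = 2.9166
Cpu = (143.5 - 139.92)/(3*1.3714642) = 0.8701
Cpl = (139.92 - 119.5)/(3*1.3714642) = 4.9631
Cpk = min(Cpu, Cpl) = 0.8701

0.8701


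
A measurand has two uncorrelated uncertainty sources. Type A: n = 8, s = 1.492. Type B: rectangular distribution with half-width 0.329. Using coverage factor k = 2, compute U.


u_A = s / sqrt(n) = 1.492 / sqrt(8) = 0.52750166
u_B = half_width / sqrt(3) = 0.329 / sqrt(3) = 0.18994824
uc = sqrt(u_A^2 + u_B^2) = sqrt(0.52750166^2 + 0.18994824^2) = 0.56065884
U = k * uc = 2 * 0.56065884
U = 1.1213

1.1213


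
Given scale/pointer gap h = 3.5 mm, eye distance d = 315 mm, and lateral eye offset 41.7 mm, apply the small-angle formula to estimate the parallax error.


error = h * offset / d
= 3.5 * 41.7 / 315
= 0.4633

0.4633


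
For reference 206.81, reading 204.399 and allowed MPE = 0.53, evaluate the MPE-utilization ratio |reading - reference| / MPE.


e = indication - reference = 204.399 - 206.81 = -2.4110
|e| = 2.4110
ratio = |e| / MPE = 2.4110 / 0.53
ratio = 4.5491

4.5491


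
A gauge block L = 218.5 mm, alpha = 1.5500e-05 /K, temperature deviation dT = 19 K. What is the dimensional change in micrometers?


dL = L * alpha * dT
= 218.5 * 1.5500e-05 * 19
= 0.0643482 mm
dL_um = 0.0643482 * 1000 = 64.3482 um

64.3482


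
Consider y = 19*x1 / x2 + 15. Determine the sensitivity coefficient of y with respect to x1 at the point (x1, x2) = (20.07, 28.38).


y = 19*x1 / x2 + 15
dy/dx1 = 19/x2
Evaluate at x2 = 28.38: c1 = 19 / 28.38
c1 = 0.6695

0.6695


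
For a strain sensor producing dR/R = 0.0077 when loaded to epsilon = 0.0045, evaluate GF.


GF = (dR/R) / epsilon
= 0.0077 / 0.0045
= 1.7111

1.7111


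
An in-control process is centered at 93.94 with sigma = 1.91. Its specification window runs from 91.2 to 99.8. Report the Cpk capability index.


Cpu = (USL - mean) / (3*sigma) = (99.8 - 93.94) / (3*1.91) = 1.0227
Cpl = (mean - LSL) / (3*sigma) = (93.94 - 91.2) / (3*1.91) = 0.4782
Cpk = min(Cpu, Cpl) = 0.4782

0.4782


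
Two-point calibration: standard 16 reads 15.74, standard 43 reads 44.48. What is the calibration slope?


slope = (y2 - y1) / (x2 - x1)
= (44.48 - 15.74) / (43 - 16)
= 28.7400 / 27
= 1.0644

1.0644


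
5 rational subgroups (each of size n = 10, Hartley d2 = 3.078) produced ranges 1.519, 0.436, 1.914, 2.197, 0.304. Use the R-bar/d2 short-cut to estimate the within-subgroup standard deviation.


R_bar = (1.519 + 0.436 + 1.914 + 2.197 + 0.304) / 5
R_bar = 6.37 / 5 = 1.274
sigma_hat = R_bar / d2 = 1.274 / 3.078 = 0.4139

0.4139


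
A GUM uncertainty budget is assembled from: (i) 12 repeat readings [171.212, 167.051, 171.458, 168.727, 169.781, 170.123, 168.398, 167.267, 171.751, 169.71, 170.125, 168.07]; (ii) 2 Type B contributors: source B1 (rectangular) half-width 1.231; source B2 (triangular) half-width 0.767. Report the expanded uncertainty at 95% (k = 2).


mean = (171.212 + 167.051 + 171.458 + 168.727 + 169.781 + 170.123 + 168.398 + 167.267 + 171.751 + 169.71 + 170.125 + 168.07) / 12 = 169.47275
s = sqrt(sum((x - mean)^2)/(n-1)) = 1.583016
u_A = s / sqrt(n) = 1.583016 / sqrt(12) = 0.45697736
u_B1 = 1.231 / sqrt(3) = 0.71071818
u_B2 = 0.767 / sqrt(6) = 0.31312644
uc = sqrt(0.45697736^2 + 0.71071818^2 + 0.31312644^2) = 0.90110865
U = k * uc = 2 * 0.90110865
U = 1.8022

1.8022


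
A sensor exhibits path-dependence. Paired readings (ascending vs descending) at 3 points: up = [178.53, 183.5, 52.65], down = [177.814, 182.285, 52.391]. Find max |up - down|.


|178.53 - 177.814| = 0.7160
|183.5 - 182.285| = 1.2150
|52.65 - 52.391| = 0.2590
hysteresis = max(diffs) = 1.2150

1.2150


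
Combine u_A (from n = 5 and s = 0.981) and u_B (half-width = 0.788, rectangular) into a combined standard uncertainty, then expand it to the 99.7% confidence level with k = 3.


u_A = s / sqrt(n) = 0.981 / sqrt(5) = 0.43871654
u_B = half_width / sqrt(3) = 0.788 / sqrt(3) = 0.45495201
uc = sqrt(u_A^2 + u_B^2) = sqrt(0.43871654^2 + 0.45495201^2) = 0.63202336
U = k * uc = 3 * 0.63202336
U = 1.8961

1.8961


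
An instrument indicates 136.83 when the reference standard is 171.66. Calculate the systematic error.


Systematic error = measured - true
= 136.83 - 171.66
= -34.8300

-34.8300


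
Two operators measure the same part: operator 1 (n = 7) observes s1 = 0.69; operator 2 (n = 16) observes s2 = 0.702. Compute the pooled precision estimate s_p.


s_p = sqrt(((n1-1)*s1^2 + (n2-1)*s2^2) / (n1+n2-2))
numerator = (7-1)*0.69^2 + (16-1)*0.702^2 = 2.8566 + 7.39206 = 10.24866
denominator = 7 + 16 - 2 = 21
s_p^2 = 10.24866 / 21 = 0.48803143
s_p = sqrt(0.48803143) = 0.6986

0.6986


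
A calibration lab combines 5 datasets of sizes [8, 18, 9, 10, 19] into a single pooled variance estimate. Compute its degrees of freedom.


nu = sum_i (n_i - 1)
nu = ((8 - 1) + (18 - 1) + (9 - 1) + (10 - 1) + (19 - 1))
nu = 7 + 17 + 8 + 9 + 18
nu = 59

59


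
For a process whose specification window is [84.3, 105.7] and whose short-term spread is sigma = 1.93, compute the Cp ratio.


Cp = (USL - LSL) / (6 * sigma)
= (105.7 - 84.3) / (6 * 1.93)
= 21.4000 / 11.5800
= 1.8480

1.8480


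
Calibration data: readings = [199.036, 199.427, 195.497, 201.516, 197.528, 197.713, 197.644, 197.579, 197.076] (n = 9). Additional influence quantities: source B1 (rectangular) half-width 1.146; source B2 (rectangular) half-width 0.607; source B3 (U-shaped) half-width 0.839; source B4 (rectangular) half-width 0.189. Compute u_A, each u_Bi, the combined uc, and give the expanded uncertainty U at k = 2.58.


mean = (199.036 + 199.427 + 195.497 + 201.516 + 197.528 + 197.713 + 197.644 + 197.579 + 197.076) / 9 = 198.1128889
s = sqrt(sum((x - mean)^2)/(n-1)) = 1.6987165
u_A = s / sqrt(n) = 1.6987165 / sqrt(9) = 0.56623883
u_B1 = 1.146 / sqrt(3) = 0.66164341
u_B2 = 0.607 / sqrt(3) = 0.35045161
u_B3 = 0.839 / sqrt(2) = 0.59326259
u_B4 = 0.189 / sqrt(3) = 0.1091192
uc = sqrt(0.56623883^2 + 0.66164341^2 + 0.35045161^2 + 0.59326259^2 + 0.1091192^2) = 1.1158325
U = k * uc = 2.58 * 1.1158325
U = 2.8788

2.8788


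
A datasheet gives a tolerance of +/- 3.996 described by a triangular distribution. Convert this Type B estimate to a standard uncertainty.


u_B = half_width / sqrt(6)
u_B = 3.996 / 2.4494897
u_B = 1.6314

1.6314


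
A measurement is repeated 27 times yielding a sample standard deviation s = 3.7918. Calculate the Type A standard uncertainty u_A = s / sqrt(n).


u_A = s / sqrt(n)
u_A = 3.7918 / sqrt(27)
u_A = 3.7918 / 5.1961524
u_A = 0.7297

0.7297


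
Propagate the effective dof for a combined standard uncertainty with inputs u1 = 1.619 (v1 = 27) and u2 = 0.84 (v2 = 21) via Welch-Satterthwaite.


uc = sqrt(u1^2 + u2^2) = sqrt(1.619^2 + 0.84^2) = 1.8239411
v_eff = uc^4 / (u1^4/v1 + u2^4/v2)
= 1.8239411^4 / (1.619^4/27 + 0.84^4/21)
= 11.06734 / 0.27817057
v_eff = 39.7862

39.7862


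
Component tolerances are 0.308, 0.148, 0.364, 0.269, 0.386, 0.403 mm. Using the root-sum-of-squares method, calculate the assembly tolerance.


RSS = sqrt(0.308^2 + 0.148^2 + 0.364^2 + 0.269^2 + 0.386^2 + 0.403^2)
= sqrt(0.63303)
= 0.7956

0.7956


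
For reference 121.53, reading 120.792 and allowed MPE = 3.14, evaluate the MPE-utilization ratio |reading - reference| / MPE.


e = indication - reference = 120.792 - 121.53 = -0.7380
|e| = 0.7380
ratio = |e| / MPE = 0.7380 / 3.14
ratio = 0.2350

0.2350


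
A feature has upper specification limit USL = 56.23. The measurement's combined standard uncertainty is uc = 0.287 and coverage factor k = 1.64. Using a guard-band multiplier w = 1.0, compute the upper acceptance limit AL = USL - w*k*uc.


U = k * uc = 1.64 * 0.287 = 0.47068
guard band g = w * U = 1.0 * 0.47068 = 0.47068
AL = USL - g = 56.23 - 0.47068
AL = 55.7593

55.7593


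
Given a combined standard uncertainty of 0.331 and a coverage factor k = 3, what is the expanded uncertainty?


U = k * uc
U = 3 * 0.331
U = 0.9930

0.9930


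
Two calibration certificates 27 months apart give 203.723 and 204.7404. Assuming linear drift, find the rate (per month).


rate = (v2 - v1) / months
= (204.7404 - 203.723) / 27
= 1.0174 / 27
= 0.0377

0.0377


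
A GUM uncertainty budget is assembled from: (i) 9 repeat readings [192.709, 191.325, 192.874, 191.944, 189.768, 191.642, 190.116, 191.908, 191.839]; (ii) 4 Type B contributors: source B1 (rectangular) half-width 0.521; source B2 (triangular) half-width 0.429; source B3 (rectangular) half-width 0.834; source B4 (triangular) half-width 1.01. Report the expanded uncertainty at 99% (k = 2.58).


mean = (192.709 + 191.325 + 192.874 + 191.944 + 189.768 + 191.642 + 190.116 + 191.908 + 191.839) / 9 = 191.5694444
s = sqrt(sum((x - mean)^2)/(n-1)) = 1.0458695
u_A = s / sqrt(n) = 1.0458695 / sqrt(9) = 0.34862317
u_B1 = 0.521 / sqrt(3) = 0.30079949
u_B2 = 0.429 / sqrt(6) = 0.17513852
u_B3 = 0.834 / sqrt(3) = 0.48151012
u_B4 = 1.01 / sqrt(6) = 0.41233077
uc = sqrt(0.34862317^2 + 0.30079949^2 + 0.17513852^2 + 0.48151012^2 + 0.41233077^2) = 0.80284532
U = k * uc = 2.58 * 0.80284532
U = 2.0713

2.0713


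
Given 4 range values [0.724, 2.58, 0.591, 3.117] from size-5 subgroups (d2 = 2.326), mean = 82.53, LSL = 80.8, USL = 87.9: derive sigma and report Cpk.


R_bar = (0.724 + 2.58 + 0.591 + 3.117) / 4 = 1.753
sigma = R_bar / d2 = 1.753 / 2.326 = 0.75365434
Cp = (USL - LSL)/(6*sigma) = (87.9 - 80.8)/(6*0.75365434) = 1.5701
Cpu = (87.9 - 82.53)/(3*0.75365434) = 2.3751
Cpl = (82.53 - 80.8)/(3*0.75365434) = 0.7652
Cpk = min(Cpu, Cpl) = 0.7652

0.7652


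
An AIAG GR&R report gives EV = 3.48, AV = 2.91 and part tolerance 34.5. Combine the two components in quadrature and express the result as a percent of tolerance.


GRR = sqrt(EV^2 + AV^2) = sqrt(3.48^2 + 2.91^2) = 4.5363532
%GRR = GRR / tol * 100 = 4.5363532 / 34.5 * 100
%GRR = 13.1488

13.1488


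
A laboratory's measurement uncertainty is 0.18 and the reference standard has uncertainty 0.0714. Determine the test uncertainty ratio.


TUR = u_lab / u_ref
= 0.18 / 0.0714
= 2.5210

2.5210


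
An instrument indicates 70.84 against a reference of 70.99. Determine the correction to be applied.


Correction = standard - reading
= 70.99 - 70.84
= 0.1500

0.1500


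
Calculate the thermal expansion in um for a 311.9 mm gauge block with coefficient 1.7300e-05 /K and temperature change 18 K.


dL = L * alpha * dT
= 311.9 * 1.7300e-05 * 18
= 0.0971257 mm
dL_um = 0.0971257 * 1000 = 97.1257 um

97.1257


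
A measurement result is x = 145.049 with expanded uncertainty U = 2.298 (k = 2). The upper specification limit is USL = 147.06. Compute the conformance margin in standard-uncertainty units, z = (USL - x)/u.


u = U / k = 2.298 / 2 = 1.149
margin = |USL - x| = |147.06 - 145.049| = 2.011
z = margin / u = 2.011 / 1.149
z = 1.7502

1.7502


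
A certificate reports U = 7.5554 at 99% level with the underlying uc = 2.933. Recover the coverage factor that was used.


k = U / uc
k = 7.5554 / 2.933
k = 2.576

2.576


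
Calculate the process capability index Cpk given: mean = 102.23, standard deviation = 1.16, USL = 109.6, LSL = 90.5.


Cpu = (USL - mean) / (3*sigma) = (109.6 - 102.23) / (3*1.16) = 2.1178
Cpl = (mean - LSL) / (3*sigma) = (102.23 - 90.5) / (3*1.16) = 3.3707
Cpk = min(Cpu, Cpl) = 2.1178

2.1178


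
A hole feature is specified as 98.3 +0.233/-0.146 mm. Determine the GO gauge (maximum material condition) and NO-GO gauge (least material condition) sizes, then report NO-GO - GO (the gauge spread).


GO = nominal - lower_tol (smallest hole = maximum material condition)
GO = 98.3 - 0.146 = 98.154
NO-GO = nominal + upper_tol (largest hole = least material condition)
NO-GO = 98.3 + 0.233 = 98.533
spread = NO-GO - GO = 98.533 - 98.154 = 0.3790

0.3790


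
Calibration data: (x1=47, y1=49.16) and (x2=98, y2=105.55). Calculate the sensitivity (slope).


slope = (y2 - y1) / (x2 - x1)
= (105.55 - 49.16) / (98 - 47)
= 56.3900 / 51
= 1.1057

1.1057


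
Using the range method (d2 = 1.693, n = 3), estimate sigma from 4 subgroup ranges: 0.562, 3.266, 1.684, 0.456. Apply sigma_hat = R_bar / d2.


R_bar = (0.562 + 3.266 + 1.684 + 0.456) / 4
R_bar = 5.968 / 4 = 1.492
sigma_hat = R_bar / d2 = 1.492 / 1.693 = 0.8813

0.8813


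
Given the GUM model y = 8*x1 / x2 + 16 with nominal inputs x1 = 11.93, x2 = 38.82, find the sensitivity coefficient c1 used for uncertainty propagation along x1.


y = 8*x1 / x2 + 16
dy/dx1 = 8/x2
Evaluate at x2 = 38.82: c1 = 8 / 38.82
c1 = 0.2061

0.2061


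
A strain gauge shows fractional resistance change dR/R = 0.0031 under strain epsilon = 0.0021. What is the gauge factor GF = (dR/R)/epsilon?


GF = (dR/R) / epsilon
= 0.0031 / 0.0021
= 1.4762

1.4762


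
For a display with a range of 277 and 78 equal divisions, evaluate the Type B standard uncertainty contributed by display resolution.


resolution = range / divisions
resolution = 277 / 78 = 3.5512821
u_res = resolution / (2*sqrt(3))
u_res = 3.5512821 / 3.4641016
u_res = 1.0252

1.0252


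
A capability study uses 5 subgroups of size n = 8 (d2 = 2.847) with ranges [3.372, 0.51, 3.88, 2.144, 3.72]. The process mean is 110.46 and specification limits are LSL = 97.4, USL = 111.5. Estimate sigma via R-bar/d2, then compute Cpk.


R_bar = (3.372 + 0.51 + 3.88 + 2.144 + 3.72) / 5 = 2.7252
sigma = R_bar / d2 = 2.7252 / 2.847 = 0.95721812
Cp = (USL - LSL)/(6*sigma) = (111.5 - 97.4)/(6*0.95721812) = 2.4550
Cpu = (111.5 - 110.46)/(3*0.95721812) = 0.3622
Cpl = (110.46 - 97.4)/(3*0.95721812) = 4.5479
Cpk = min(Cpu, Cpl) = 0.3622

0.3622


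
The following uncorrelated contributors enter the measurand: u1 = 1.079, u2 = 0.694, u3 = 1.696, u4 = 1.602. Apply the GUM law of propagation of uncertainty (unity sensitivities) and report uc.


uc = sqrt(1.079^2 + 0.694^2 + 1.696^2 + 1.602^2)
uc = sqrt(7.088697)
uc = 2.6625

2.6625


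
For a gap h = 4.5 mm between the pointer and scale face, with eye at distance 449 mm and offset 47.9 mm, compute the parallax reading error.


error = h * offset / d
= 4.5 * 47.9 / 449
= 0.4801

0.4801


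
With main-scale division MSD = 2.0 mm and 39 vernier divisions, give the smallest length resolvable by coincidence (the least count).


LC = MSD / n_div
= 2.0 / 39
= 0.0513

0.0513


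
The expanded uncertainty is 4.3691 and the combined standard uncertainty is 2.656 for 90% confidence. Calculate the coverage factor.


k = U / uc
k = 4.3691 / 2.656
k = 1.645

1.645


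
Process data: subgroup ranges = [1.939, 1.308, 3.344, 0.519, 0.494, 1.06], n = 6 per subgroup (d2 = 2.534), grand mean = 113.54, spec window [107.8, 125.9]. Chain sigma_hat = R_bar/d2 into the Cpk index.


R_bar = (1.939 + 1.308 + 3.344 + 0.519 + 0.494 + 1.06) / 6 = 1.444
sigma = R_bar / d2 = 1.444 / 2.534 = 0.56985004
Cp = (USL - LSL)/(6*sigma) = (125.9 - 107.8)/(6*0.56985004) = 5.2938
Cpu = (125.9 - 113.54)/(3*0.56985004) = 7.2300
Cpl = (113.54 - 107.8)/(3*0.56985004) = 3.3576
Cpk = min(Cpu, Cpl) = 3.3576

3.3576


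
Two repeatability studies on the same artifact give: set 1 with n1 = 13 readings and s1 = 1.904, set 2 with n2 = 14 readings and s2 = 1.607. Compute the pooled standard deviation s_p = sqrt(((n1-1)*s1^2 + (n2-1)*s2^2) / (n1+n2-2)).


s_p = sqrt(((n1-1)*s1^2 + (n2-1)*s2^2) / (n1+n2-2))
numerator = (13-1)*1.904^2 + (14-1)*1.607^2 = 43.502592 + 33.571837 = 77.074429
denominator = 13 + 14 - 2 = 25
s_p^2 = 77.074429 / 25 = 3.0829772
s_p = sqrt(3.0829772) = 1.7558

1.7558


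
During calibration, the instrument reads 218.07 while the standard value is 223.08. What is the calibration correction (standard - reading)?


Correction = standard - reading
= 223.08 - 218.07
= 5.0100

5.0100


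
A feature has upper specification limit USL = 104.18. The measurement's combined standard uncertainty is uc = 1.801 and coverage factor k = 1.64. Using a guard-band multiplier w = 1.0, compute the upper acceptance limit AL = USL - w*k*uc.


U = k * uc = 1.64 * 1.801 = 2.95364
guard band g = w * U = 1.0 * 2.95364 = 2.95364
AL = USL - g = 104.18 - 2.95364
AL = 101.2264

101.2264


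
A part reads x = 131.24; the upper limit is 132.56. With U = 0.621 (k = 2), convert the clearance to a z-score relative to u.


u = U / k = 0.621 / 2 = 0.3105
margin = |USL - x| = |132.56 - 131.24| = 1.32
z = margin / u = 1.32 / 0.3105
z = 4.2512

4.2512


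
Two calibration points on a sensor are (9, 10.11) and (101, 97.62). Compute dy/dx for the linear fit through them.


slope = (y2 - y1) / (x2 - x1)
= (97.62 - 10.11) / (101 - 9)
= 87.5100 / 92
= 0.9512

0.9512


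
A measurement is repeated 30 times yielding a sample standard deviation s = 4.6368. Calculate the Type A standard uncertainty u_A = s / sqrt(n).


u_A = s / sqrt(n)
u_A = 4.6368 / sqrt(30)
u_A = 4.6368 / 5.4772256
u_A = 0.8466

0.8466


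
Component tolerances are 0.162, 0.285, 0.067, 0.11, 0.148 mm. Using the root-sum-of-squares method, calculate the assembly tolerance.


RSS = sqrt(0.162^2 + 0.285^2 + 0.067^2 + 0.11^2 + 0.148^2)
= sqrt(0.145962)
= 0.3820

0.3820


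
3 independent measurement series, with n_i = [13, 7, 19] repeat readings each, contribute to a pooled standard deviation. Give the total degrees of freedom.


nu = sum_i (n_i - 1)
nu = ((13 - 1) + (7 - 1) + (19 - 1))
nu = 12 + 6 + 18
nu = 36

36


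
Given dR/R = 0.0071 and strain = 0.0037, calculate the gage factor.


GF = (dR/R) / epsilon
= 0.0071 / 0.0037
= 1.9189

1.9189


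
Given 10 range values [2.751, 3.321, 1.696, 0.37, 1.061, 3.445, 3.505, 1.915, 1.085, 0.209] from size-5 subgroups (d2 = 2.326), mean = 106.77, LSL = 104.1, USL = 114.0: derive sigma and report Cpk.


R_bar = (2.751 + 3.321 + 1.696 + 0.37 + 1.061 + 3.445 + 3.505 + 1.915 + 1.085 + 0.209) / 10 = 1.9358
sigma = R_bar / d2 = 1.9358 / 2.326 = 0.8322442
Cp = (USL - LSL)/(6*sigma) = (114.0 - 104.1)/(6*0.8322442) = 1.9826
Cpu = (114.0 - 106.77)/(3*0.8322442) = 2.8958
Cpl = (106.77 - 104.1)/(3*0.8322442) = 1.0694
Cpk = min(Cpu, Cpl) = 1.0694

1.0694


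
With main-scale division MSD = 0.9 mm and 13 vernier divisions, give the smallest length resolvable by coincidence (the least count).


LC = MSD / n_div
= 0.9 / 13
= 0.0692

0.0692


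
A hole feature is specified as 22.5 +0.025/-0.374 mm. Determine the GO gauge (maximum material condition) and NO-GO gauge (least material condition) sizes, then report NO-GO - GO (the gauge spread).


GO = nominal - lower_tol (smallest hole = maximum material condition)
GO = 22.5 - 0.374 = 22.126
NO-GO = nominal + upper_tol (largest hole = least material condition)
NO-GO = 22.5 + 0.025 = 22.525
spread = NO-GO - GO = 22.525 - 22.126 = 0.3990

0.3990


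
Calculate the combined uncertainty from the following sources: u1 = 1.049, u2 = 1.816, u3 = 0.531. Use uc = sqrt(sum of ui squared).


uc = sqrt(1.049^2 + 1.816^2 + 0.531^2)
uc = sqrt(4.680218)
uc = 2.1634

2.1634


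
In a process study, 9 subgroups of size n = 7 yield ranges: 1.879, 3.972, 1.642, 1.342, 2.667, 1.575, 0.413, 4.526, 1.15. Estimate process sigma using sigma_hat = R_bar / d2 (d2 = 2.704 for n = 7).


R_bar = (1.879 + 3.972 + 1.642 + 1.342 + 2.667 + 1.575 + 0.413 + 4.526 + 1.15) / 9
R_bar = 19.166 / 9 = 2.1295556
sigma_hat = R_bar / d2 = 2.1295556 / 2.704 = 0.7876

0.7876


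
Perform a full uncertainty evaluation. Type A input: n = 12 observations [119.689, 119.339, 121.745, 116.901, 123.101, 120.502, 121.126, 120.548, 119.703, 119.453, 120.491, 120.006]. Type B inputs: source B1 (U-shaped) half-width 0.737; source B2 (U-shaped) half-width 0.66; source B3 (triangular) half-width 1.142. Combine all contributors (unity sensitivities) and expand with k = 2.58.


mean = (119.689 + 119.339 + 121.745 + 116.901 + 123.101 + 120.502 + 121.126 + 120.548 + 119.703 + 119.453 + 120.491 + 120.006) / 12 = 120.217
s = sqrt(sum((x - mean)^2)/(n-1)) = 1.4979477
u_A = s / sqrt(n) = 1.4979477 / sqrt(12) = 0.43242025
u_B1 = 0.737 / sqrt(2) = 0.5211377
u_B2 = 0.66 / sqrt(2) = 0.46669048
u_B3 = 1.142 / sqrt(6) = 0.46621955
uc = sqrt(0.43242025^2 + 0.5211377^2 + 0.46669048^2 + 0.46621955^2) = 0.94537424
U = k * uc = 2.58 * 0.94537424
U = 2.4391

2.4391


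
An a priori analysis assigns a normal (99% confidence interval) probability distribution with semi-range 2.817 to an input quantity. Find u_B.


u_B = half_width / 2.576
u_B = 2.817 / 2.576
u_B = 1.0936

1.0936


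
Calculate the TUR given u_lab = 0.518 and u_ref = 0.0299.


TUR = u_lab / u_ref
= 0.518 / 0.0299
= 17.3244

17.3244


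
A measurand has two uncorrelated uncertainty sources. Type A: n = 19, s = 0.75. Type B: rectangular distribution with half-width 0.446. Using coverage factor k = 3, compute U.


u_A = s / sqrt(n) = 0.75 / sqrt(19) = 0.1720618
u_B = half_width / sqrt(3) = 0.446 / sqrt(3) = 0.25749822
uc = sqrt(u_A^2 + u_B^2) = sqrt(0.1720618^2 + 0.25749822^2) = 0.30969436
U = k * uc = 3 * 0.30969436
U = 0.9291

0.9291


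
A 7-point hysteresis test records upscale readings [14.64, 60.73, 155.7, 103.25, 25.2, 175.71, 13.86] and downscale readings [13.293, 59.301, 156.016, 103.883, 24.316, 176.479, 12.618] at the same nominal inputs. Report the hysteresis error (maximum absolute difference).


|14.64 - 13.293| = 1.3470
|60.73 - 59.301| = 1.4290
|155.7 - 156.016| = 0.3160
|103.25 - 103.883| = 0.6330
|25.2 - 24.316| = 0.8840
|175.71 - 176.479| = 0.7690
|13.86 - 12.618| = 1.2420
hysteresis = max(diffs) = 1.4290

1.4290


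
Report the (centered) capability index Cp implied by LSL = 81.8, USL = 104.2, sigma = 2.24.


Cp = (USL - LSL) / (6 * sigma)
= (104.2 - 81.8) / (6 * 2.24)
= 22.4000 / 13.4400
= 1.6667

1.6667


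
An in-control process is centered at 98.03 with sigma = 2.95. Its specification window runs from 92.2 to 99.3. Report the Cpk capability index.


Cpu = (USL - mean) / (3*sigma) = (99.3 - 98.03) / (3*2.95) = 0.1435
Cpl = (mean - LSL) / (3*sigma) = (98.03 - 92.2) / (3*2.95) = 0.6588
Cpk = min(Cpu, Cpl) = 0.1435

0.1435


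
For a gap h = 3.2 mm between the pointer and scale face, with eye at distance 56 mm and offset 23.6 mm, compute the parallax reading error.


error = h * offset / d
= 3.2 * 23.6 / 56
= 1.3486

1.3486


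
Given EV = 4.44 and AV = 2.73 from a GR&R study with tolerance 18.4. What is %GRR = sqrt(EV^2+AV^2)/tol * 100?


GRR = sqrt(EV^2 + AV^2) = sqrt(4.44^2 + 2.73^2) = 5.2121493
%GRR = GRR / tol * 100 = 5.2121493 / 18.4 * 100
%GRR = 28.3269

28.3269


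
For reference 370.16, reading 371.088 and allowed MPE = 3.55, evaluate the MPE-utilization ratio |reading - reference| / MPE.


e = indication - reference = 371.088 - 370.16 = 0.9280
|e| = 0.9280
ratio = |e| / MPE = 0.9280 / 3.55
ratio = 0.2614

0.2614


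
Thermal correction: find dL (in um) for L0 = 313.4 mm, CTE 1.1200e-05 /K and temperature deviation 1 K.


dL = L * alpha * dT
= 313.4 * 1.1200e-05 * 1
= 0.0035101 mm
dL_um = 0.0035101 * 1000 = 3.5101 um

3.5101


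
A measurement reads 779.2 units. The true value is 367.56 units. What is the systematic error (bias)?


Systematic error = measured - true
= 779.2 - 367.56
= 411.6400

411.6400


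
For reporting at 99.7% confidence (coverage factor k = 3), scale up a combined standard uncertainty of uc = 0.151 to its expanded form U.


U = k * uc
U = 3 * 0.151
U = 0.4530

0.4530


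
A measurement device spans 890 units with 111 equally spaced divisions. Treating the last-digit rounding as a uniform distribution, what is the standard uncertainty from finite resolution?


resolution = range / divisions
resolution = 890 / 111 = 8.018018
u_res = resolution / (2*sqrt(3))
u_res = 8.018018 / 3.4641016
u_res = 2.3146

2.3146


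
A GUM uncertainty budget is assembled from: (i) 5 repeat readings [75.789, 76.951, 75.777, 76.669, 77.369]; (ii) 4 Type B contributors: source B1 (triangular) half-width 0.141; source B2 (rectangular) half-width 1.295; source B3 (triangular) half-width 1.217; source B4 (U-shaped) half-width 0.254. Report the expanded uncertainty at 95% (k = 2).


mean = (75.789 + 76.951 + 75.777 + 76.669 + 77.369) / 5 = 76.511
s = sqrt(sum((x - mean)^2)/(n-1)) = 0.70971262
u_A = s / sqrt(n) = 0.70971262 / sqrt(5) = 0.31739313
u_B1 = 0.141 / sqrt(6) = 0.057563009
u_B2 = 1.295 / sqrt(3) = 0.7476686
u_B3 = 1.217 / sqrt(6) = 0.49683817
u_B4 = 0.254 / sqrt(2) = 0.17960512
uc = sqrt(0.31739313^2 + 0.057563009^2 + 0.7476686^2 + 0.49683817^2 + 0.17960512^2) = 0.97065256
U = k * uc = 2 * 0.97065256
U = 1.9413

1.9413


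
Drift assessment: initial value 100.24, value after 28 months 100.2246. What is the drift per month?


rate = (v2 - v1) / months
= (100.2246 - 100.24) / 28
= -0.0154 / 28
= -5.5000e-04

-5.5000e-04


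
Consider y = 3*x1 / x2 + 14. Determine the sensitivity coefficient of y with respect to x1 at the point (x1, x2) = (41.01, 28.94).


y = 3*x1 / x2 + 14
dy/dx1 = 3/x2
Evaluate at x2 = 28.94: c1 = 3 / 28.94
c1 = 0.1037

0.1037


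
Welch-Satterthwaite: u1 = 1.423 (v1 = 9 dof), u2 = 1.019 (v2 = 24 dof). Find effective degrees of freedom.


uc = sqrt(u1^2 + u2^2) = sqrt(1.423^2 + 1.019^2) = 1.7502257
v_eff = uc^4 / (u1^4/v1 + u2^4/v2)
= 1.7502257^4 / (1.423^4/9 + 1.019^4/24)
= 9.3837456 / 0.50051778
v_eff = 18.7481

18.7481


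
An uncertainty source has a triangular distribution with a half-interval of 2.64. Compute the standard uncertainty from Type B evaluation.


u_B = half_width / sqrt(6)
u_B = 2.64 / 2.4494897
u_B = 1.0778

1.0778


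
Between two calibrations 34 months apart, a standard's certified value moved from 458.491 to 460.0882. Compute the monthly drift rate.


rate = (v2 - v1) / months
= (460.0882 - 458.491) / 34
= 1.5972 / 34
= 0.0470

0.0470


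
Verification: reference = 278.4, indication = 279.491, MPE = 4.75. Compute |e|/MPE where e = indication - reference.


e = indication - reference = 279.491 - 278.4 = 1.0910
|e| = 1.0910
ratio = |e| / MPE = 1.0910 / 4.75
ratio = 0.2297

0.2297


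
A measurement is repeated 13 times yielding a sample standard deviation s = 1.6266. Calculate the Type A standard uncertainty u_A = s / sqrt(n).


u_A = s / sqrt(n)
u_A = 1.6266 / sqrt(13)
u_A = 1.6266 / 3.6055513
u_A = 0.4511

0.4511


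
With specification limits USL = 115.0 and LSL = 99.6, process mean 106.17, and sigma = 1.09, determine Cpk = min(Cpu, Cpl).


Cpu = (USL - mean) / (3*sigma) = (115.0 - 106.17) / (3*1.09) = 2.7003
Cpl = (mean - LSL) / (3*sigma) = (106.17 - 99.6) / (3*1.09) = 2.0092
Cpk = min(Cpu, Cpl) = 2.0092

2.0092


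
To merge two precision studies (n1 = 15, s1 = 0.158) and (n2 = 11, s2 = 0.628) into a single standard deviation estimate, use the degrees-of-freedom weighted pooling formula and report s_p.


s_p = sqrt(((n1-1)*s1^2 + (n2-1)*s2^2) / (n1+n2-2))
numerator = (15-1)*0.158^2 + (11-1)*0.628^2 = 0.349496 + 3.94384 = 4.293336
denominator = 15 + 11 - 2 = 24
s_p^2 = 4.293336 / 24 = 0.178889
s_p = sqrt(0.178889) = 0.4230

0.4230


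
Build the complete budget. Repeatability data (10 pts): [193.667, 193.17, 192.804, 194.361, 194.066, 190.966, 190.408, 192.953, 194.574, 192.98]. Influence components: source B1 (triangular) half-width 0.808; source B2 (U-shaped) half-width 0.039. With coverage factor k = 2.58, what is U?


mean = (193.667 + 193.17 + 192.804 + 194.361 + 194.066 + 190.966 + 190.408 + 192.953 + 194.574 + 192.98) / 10 = 192.9949
s = sqrt(sum((x - mean)^2)/(n-1)) = 1.3677364
u_A = s / sqrt(n) = 1.3677364 / sqrt(10) = 0.43251623
u_B1 = 0.808 / sqrt(6) = 0.32986462
u_B2 = 0.039 / sqrt(2) = 0.027577164
uc = sqrt(0.43251623^2 + 0.32986462^2 + 0.027577164^2) = 0.54464801
U = k * uc = 2.58 * 0.54464801
U = 1.4052

1.4052


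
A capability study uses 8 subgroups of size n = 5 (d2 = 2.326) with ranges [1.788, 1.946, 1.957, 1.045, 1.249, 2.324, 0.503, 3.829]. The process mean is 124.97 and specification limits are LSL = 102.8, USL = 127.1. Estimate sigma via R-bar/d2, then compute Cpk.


R_bar = (1.788 + 1.946 + 1.957 + 1.045 + 1.249 + 2.324 + 0.503 + 3.829) / 8 = 1.830125
sigma = R_bar / d2 = 1.830125 / 2.326 = 0.78681212
Cp = (USL - LSL)/(6*sigma) = (127.1 - 102.8)/(6*0.78681212) = 5.1474
Cpu = (127.1 - 124.97)/(3*0.78681212) = 0.9024
Cpl = (124.97 - 102.8)/(3*0.78681212) = 9.3923
Cpk = min(Cpu, Cpl) = 0.9024

0.9024


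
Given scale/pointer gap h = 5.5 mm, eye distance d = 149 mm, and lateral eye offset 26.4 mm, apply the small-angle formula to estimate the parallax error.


error = h * offset / d
= 5.5 * 26.4 / 149
= 0.9745

0.9745


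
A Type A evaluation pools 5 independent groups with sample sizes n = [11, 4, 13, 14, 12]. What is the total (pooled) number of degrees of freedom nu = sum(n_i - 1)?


nu = sum_i (n_i - 1)
nu = ((11 - 1) + (4 - 1) + (13 - 1) + (14 - 1) + (12 - 1))
nu = 10 + 3 + 12 + 13 + 11
nu = 49

49


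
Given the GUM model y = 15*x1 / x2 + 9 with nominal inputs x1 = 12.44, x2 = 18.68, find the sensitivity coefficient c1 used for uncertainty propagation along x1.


y = 15*x1 / x2 + 9
dy/dx1 = 15/x2
Evaluate at x2 = 18.68: c1 = 15 / 18.68
c1 = 0.8030

0.8030


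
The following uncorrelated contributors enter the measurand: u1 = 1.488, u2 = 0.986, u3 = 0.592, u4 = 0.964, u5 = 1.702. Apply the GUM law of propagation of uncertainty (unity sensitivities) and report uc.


uc = sqrt(1.488^2 + 0.986^2 + 0.592^2 + 0.964^2 + 1.702^2)
uc = sqrt(7.362904)
uc = 2.7135

2.7135


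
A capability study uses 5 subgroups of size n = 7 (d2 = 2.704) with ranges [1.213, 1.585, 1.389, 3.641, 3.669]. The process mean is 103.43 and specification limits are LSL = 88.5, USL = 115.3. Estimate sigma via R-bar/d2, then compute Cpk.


R_bar = (1.213 + 1.585 + 1.389 + 3.641 + 3.669) / 5 = 2.2994
sigma = R_bar / d2 = 2.2994 / 2.704 = 0.85036982
Cp = (USL - LSL)/(6*sigma) = (115.3 - 88.5)/(6*0.85036982) = 5.2526
Cpu = (115.3 - 103.43)/(3*0.85036982) = 4.6529
Cpl = (103.43 - 88.5)/(3*0.85036982) = 5.8524
Cpk = min(Cpu, Cpl) = 4.6529

4.6529


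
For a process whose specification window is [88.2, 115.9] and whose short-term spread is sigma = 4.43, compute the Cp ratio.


Cp = (USL - LSL) / (6 * sigma)
= (115.9 - 88.2) / (6 * 4.43)
= 27.7000 / 26.5800
= 1.0421

1.0421


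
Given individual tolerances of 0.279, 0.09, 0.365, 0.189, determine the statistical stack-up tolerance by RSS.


RSS = sqrt(0.279^2 + 0.09^2 + 0.365^2 + 0.189^2)
= sqrt(0.254887)
= 0.5049

0.5049


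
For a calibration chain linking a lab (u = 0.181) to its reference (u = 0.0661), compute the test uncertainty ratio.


TUR = u_lab / u_ref
= 0.181 / 0.0661
= 2.7383

2.7383


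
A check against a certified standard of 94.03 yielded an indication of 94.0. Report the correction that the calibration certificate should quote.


Correction = standard - reading
= 94.03 - 94.0
= 0.0300

0.0300


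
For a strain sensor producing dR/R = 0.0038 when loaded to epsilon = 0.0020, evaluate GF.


GF = (dR/R) / epsilon
= 0.0038 / 0.0020
= 1.9000

1.9000


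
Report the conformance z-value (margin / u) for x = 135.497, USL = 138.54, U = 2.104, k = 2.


u = U / k = 2.104 / 2 = 1.052
margin = |USL - x| = |138.54 - 135.497| = 3.043
z = margin / u = 3.043 / 1.052
z = 2.8926

2.8926


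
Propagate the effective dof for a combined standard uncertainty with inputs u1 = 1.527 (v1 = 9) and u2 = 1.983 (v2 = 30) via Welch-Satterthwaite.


uc = sqrt(u1^2 + u2^2) = sqrt(1.527^2 + 1.983^2) = 2.502802
v_eff = uc^4 / (u1^4/v1 + u2^4/v2)
= 2.502802^4 / (1.527^4/9 + 1.983^4/30)
= 39.23792 / 1.1195366
v_eff = 35.0484

35.0484


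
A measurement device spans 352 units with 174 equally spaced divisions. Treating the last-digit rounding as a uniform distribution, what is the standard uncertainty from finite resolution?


resolution = range / divisions
resolution = 352 / 174 = 2.0229885
u_res = resolution / (2*sqrt(3))
u_res = 2.0229885 / 3.4641016
u_res = 0.5840

0.5840


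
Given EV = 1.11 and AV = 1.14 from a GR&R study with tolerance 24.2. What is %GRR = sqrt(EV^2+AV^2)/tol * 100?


GRR = sqrt(EV^2 + AV^2) = sqrt(1.11^2 + 1.14^2) = 1.5911317
%GRR = GRR / tol * 100 = 1.5911317 / 24.2 * 100
%GRR = 6.5749

6.5749


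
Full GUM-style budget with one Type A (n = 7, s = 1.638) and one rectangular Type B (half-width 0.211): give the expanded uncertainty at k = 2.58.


u_A = s / sqrt(n) = 1.638 / sqrt(7) = 0.61910581
u_B = half_width / sqrt(3) = 0.211 / sqrt(3) = 0.12182091
uc = sqrt(u_A^2 + u_B^2) = sqrt(0.61910581^2 + 0.12182091^2) = 0.63097729
U = k * uc = 2.58 * 0.63097729
U = 1.6279

1.6279


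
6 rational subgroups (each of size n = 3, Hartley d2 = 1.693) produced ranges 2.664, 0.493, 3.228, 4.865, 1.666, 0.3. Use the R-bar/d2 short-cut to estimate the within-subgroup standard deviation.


R_bar = (2.664 + 0.493 + 3.228 + 4.865 + 1.666 + 0.3) / 6
R_bar = 13.216 / 6 = 2.2026667
sigma_hat = R_bar / d2 = 2.2026667 / 1.693 = 1.3010

1.3010


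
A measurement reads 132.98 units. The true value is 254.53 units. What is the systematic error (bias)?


Systematic error = measured - true
= 132.98 - 254.53
= -121.5500

-121.5500


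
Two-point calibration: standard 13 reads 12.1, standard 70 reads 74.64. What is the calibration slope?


slope = (y2 - y1) / (x2 - x1)
= (74.64 - 12.1) / (70 - 13)
= 62.5400 / 57
= 1.0972

1.0972


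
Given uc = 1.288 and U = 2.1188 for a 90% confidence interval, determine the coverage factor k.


k = U / uc
k = 2.1188 / 1.288
k = 1.645

1.645


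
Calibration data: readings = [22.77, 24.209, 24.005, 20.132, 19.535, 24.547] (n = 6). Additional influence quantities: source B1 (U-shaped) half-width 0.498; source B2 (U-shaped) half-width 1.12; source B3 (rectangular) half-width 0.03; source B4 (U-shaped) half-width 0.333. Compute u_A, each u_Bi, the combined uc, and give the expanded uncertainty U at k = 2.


mean = (22.77 + 24.209 + 24.005 + 20.132 + 19.535 + 24.547) / 6 = 22.533
s = sqrt(sum((x - mean)^2)/(n-1)) = 2.1836176
u_A = s / sqrt(n) = 2.1836176 / sqrt(6) = 0.89145815
u_B1 = 0.498 / sqrt(2) = 0.35213918
u_B2 = 1.12 / sqrt(2) = 0.79195959
u_B3 = 0.03 / sqrt(3) = 0.017320508
u_B4 = 0.333 / sqrt(2) = 0.23546656
uc = sqrt(0.89145815^2 + 0.35213918^2 + 0.79195959^2 + 0.017320508^2 + 0.23546656^2) = 1.2655608
U = k * uc = 2 * 1.2655608
U = 2.5311

2.5311
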